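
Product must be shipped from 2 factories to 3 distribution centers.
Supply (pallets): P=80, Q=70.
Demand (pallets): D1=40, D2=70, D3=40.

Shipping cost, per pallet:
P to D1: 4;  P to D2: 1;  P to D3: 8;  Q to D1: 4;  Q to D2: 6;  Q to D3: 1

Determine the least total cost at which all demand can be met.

An optimal shipping plan:
  P–D1: 10 pallets
  P–D2: 70 pallets
  Q–D1: 30 pallets
  Q–D3: 40 pallets
Total cost = 270.

270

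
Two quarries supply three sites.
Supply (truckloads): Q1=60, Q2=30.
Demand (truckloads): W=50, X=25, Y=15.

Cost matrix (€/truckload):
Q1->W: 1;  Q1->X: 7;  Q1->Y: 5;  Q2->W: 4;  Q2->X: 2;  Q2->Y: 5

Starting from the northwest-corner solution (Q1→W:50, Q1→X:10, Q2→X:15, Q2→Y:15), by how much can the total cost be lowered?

Current plan cost = 50·1 + 10·7 + 15·2 + 15·5 = €225.
Optimal plan:
  Q1→W: 50 truckloads
  Q1→Y: 10 truckloads
  Q2→X: 25 truckloads
  Q2→Y: 5 truckloads
Optimal cost = €175.
Saving = 225 − 175 = €50.

50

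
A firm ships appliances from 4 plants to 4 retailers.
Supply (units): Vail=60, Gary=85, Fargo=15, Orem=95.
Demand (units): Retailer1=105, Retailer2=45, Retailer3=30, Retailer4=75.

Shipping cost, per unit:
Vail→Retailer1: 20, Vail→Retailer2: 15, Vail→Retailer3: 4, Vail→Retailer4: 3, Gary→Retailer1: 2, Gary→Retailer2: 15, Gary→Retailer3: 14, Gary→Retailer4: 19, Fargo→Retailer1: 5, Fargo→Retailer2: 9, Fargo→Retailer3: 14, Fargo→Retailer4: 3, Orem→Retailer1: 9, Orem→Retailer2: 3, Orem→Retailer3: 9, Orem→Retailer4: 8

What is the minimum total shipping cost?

A cheapest plan:
  Vail to Retailer3: 30 × 4 = 120
  Vail to Retailer4: 30 × 3 = 90
  Gary to Retailer1: 85 × 2 = 170
  Fargo to Retailer4: 15 × 3 = 45
  Orem to Retailer1: 20 × 9 = 180
  Orem to Retailer2: 45 × 3 = 135
  Orem to Retailer4: 30 × 8 = 240
Total = 120 + 90 + 170 + 45 + 180 + 135 + 240 = 980.
(Supply check: Vail ships 60; Gary ships 85; Fargo ships 15; Orem ships 95.)

980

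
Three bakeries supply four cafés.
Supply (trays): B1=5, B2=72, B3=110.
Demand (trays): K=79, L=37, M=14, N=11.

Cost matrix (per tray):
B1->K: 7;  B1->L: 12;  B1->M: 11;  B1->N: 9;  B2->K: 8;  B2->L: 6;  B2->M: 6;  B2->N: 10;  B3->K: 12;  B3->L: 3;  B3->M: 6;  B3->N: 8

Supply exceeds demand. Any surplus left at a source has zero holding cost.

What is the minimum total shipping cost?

918

An optimal shipping plan:
  B1->K: 5 × 7 = 35
  B2->K: 72 × 8 = 576
  B3->K: 2 × 12 = 24
  B3->L: 37 × 3 = 111
  B3->M: 14 × 6 = 84
  B3->N: 11 × 8 = 88
Total = 35 + 576 + 24 + 111 + 84 + 88 = 918.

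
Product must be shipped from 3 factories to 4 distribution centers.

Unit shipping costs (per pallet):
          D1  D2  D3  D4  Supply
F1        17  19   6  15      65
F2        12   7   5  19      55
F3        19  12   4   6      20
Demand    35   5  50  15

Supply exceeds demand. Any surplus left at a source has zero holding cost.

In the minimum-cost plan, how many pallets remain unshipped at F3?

0

Minimum-cost shipments:
  F1->D3: 30 × 6 = 180
  F2->D1: 35 × 12 = 420
  F2->D2: 5 × 7 = 35
  F2->D3: 15 × 5 = 75
  F3->D3: 5 × 4 = 20
  F3->D4: 15 × 6 = 90
Total cost = 820.
F3 ships 20 of its 20, leaving 0.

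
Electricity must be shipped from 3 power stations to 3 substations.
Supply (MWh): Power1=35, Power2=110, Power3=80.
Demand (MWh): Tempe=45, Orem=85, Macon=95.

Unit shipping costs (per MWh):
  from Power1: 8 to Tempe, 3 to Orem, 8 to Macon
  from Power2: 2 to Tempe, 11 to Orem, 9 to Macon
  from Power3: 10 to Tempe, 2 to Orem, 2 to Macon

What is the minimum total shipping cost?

An optimal shipping plan:
  Power1→Orem: 35 MWh
  Power2→Tempe: 45 MWh
  Power2→Macon: 65 MWh
  Power3→Orem: 50 MWh
  Power3→Macon: 30 MWh
Total cost = 940.
(Supply check: Power1 ships 35; Power2 ships 110; Power3 ships 80.)

940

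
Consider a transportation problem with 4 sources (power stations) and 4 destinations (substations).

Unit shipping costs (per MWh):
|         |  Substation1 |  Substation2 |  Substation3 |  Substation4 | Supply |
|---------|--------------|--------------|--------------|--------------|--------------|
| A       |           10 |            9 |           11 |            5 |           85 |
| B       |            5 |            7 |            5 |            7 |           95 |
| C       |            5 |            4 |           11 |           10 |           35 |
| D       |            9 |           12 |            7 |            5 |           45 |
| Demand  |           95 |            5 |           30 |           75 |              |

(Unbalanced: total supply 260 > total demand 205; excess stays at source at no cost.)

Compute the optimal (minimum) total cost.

1020

An optimal shipping plan:
  A→Substation4: 75 × 5 = 375
  B→Substation1: 65 × 5 = 325
  B→Substation3: 30 × 5 = 150
  C→Substation1: 30 × 5 = 150
  C→Substation2: 5 × 4 = 20
Total = 375 + 325 + 150 + 150 + 20 = 1020.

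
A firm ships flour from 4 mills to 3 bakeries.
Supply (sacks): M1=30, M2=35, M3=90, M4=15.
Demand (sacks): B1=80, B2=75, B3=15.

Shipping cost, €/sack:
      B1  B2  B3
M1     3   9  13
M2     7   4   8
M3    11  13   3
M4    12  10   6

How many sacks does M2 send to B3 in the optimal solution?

Solving gives:
  M1–B1: 30 × €3 = €90
  M2–B2: 35 × €4 = €140
  M3–B1: 50 × €11 = €550
  M3–B2: 25 × €13 = €325
  M3–B3: 15 × €3 = €45
  M4–B2: 15 × €10 = €150
Total cost = €1300.
The route M2→B3 is not used.

0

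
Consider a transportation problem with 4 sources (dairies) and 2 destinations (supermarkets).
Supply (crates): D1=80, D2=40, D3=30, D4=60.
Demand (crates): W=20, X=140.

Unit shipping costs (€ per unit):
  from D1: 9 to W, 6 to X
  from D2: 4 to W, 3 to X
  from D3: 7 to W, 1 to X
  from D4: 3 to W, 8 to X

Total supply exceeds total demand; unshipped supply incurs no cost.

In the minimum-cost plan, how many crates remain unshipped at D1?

10

An optimal plan:
  D1 to X: 70 × €6 = €420
  D2 to X: 40 × €3 = €120
  D3 to X: 30 × €1 = €30
  D4 to W: 20 × €3 = €60
Total cost = €630.
D1 ships 70 of its 80, leaving 10.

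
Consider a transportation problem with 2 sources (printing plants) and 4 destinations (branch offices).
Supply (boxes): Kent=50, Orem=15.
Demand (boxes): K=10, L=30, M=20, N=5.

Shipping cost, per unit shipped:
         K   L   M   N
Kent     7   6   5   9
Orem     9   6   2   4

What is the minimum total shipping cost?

An optimal shipping plan:
  Kent–K: 10 × 7 = 70
  Kent–L: 30 × 6 = 180
  Kent–M: 10 × 5 = 50
  Orem–M: 10 × 2 = 20
  Orem–N: 5 × 4 = 20
Total = 70 + 180 + 50 + 20 + 20 = 340.

340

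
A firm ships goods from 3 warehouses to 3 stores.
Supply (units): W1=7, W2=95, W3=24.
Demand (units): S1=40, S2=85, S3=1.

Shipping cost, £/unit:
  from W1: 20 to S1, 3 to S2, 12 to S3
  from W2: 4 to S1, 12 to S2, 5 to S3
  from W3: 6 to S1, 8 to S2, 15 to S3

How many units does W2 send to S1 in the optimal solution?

40

Solving gives:
  W1 to S2: 7 units
  W2 to S1: 40 units
  W2 to S2: 54 units
  W2 to S3: 1 units
  W3 to S2: 24 units
Total cost = £1026.
So W2→S1 carries 40 units.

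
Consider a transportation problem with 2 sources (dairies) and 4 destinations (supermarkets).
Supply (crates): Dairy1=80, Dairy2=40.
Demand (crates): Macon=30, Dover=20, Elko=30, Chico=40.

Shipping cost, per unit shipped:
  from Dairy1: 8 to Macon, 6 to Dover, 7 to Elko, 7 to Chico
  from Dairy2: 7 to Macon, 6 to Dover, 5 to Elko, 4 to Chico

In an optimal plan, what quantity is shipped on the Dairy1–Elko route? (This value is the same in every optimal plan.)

30

Solving gives:
  Dairy1–Macon: 30 × 8 = 240
  Dairy1–Dover: 20 × 6 = 120
  Dairy1–Elko: 30 × 7 = 210
  Dairy2–Chico: 40 × 4 = 160
Total cost = 730.
So Dairy1→Elko carries 30 crates.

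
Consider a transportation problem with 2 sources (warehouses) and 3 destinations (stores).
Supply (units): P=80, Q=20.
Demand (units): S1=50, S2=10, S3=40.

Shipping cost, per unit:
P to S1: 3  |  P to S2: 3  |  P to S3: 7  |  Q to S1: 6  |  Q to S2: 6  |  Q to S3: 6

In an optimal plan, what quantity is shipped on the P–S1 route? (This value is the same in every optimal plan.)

50

Optimal shipments:
  P->S1: 50 units
  P->S2: 10 units
  P->S3: 20 units
  Q->S3: 20 units
Total cost = 440.
So P→S1 carries 50 units.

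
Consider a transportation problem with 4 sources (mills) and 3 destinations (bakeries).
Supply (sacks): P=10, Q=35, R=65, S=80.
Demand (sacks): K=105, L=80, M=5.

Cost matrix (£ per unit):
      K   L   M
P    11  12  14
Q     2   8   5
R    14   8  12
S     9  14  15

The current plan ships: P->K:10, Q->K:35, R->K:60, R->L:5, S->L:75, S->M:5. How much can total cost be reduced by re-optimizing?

715

Current plan cost = 10·11 + 35·2 + 60·14 + 5·8 + 75·14 + 5·15 = £2185.
Optimal plan:
  P–L: 10 sacks
  Q–K: 30 sacks
  Q–M: 5 sacks
  R–L: 65 sacks
  S–K: 75 sacks
  S–L: 5 sacks
Optimal cost = £1470.
Saving = 2185 − 1470 = £715.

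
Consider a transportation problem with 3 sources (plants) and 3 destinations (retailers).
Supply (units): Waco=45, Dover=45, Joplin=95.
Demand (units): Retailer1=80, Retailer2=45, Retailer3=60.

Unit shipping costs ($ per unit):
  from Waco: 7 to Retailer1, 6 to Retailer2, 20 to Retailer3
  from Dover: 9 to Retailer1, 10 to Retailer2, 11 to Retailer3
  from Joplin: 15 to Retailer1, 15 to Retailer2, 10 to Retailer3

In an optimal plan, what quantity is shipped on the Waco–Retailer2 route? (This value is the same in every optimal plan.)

Optimal shipments:
  Waco to Retailer2: 45 × $6 = $270
  Dover to Retailer1: 45 × $9 = $405
  Joplin to Retailer1: 35 × $15 = $525
  Joplin to Retailer3: 60 × $10 = $600
Total cost = $1800.
So Waco→Retailer2 carries 45 units.

45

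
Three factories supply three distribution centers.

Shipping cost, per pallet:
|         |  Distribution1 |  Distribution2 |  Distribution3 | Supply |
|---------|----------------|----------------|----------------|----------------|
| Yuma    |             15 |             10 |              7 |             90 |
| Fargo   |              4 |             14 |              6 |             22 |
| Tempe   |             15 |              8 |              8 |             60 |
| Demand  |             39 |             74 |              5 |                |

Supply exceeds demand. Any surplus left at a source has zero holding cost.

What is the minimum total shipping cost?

998

An optimal shipping plan:
  Yuma→Distribution1: 17 × 15 = 255
  Yuma→Distribution2: 14 × 10 = 140
  Yuma→Distribution3: 5 × 7 = 35
  Fargo→Distribution1: 22 × 4 = 88
  Tempe→Distribution2: 60 × 8 = 480
Total = 255 + 140 + 35 + 88 + 480 = 998.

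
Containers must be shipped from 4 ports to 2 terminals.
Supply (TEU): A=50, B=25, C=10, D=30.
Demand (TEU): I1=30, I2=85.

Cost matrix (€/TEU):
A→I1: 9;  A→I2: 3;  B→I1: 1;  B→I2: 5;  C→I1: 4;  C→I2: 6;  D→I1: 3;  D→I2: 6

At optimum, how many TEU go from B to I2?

0

Solving gives:
  A–I2: 50 × €3 = €150
  B–I1: 25 × €1 = €25
  C–I2: 10 × €6 = €60
  D–I1: 5 × €3 = €15
  D–I2: 25 × €6 = €150
Total cost = €400.
The route B→I2 is not used.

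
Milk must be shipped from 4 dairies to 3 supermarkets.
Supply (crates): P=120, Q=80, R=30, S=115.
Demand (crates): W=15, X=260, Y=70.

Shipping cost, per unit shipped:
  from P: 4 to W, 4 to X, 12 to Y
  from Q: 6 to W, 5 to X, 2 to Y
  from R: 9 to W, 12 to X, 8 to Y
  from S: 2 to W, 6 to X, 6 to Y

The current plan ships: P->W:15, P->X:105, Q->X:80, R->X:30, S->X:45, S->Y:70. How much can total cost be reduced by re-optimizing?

300

Current plan cost = 15·4 + 105·4 + 80·5 + 30·12 + 45·6 + 70·6 = 1930.
Optimal plan:
  P→X: 120 × 4 = 480
  Q→X: 40 × 5 = 200
  Q→Y: 40 × 2 = 80
  R→Y: 30 × 8 = 240
  S→W: 15 × 2 = 30
  S→X: 100 × 6 = 600
Optimal cost = 1630.
Saving = 1930 − 1630 = 300.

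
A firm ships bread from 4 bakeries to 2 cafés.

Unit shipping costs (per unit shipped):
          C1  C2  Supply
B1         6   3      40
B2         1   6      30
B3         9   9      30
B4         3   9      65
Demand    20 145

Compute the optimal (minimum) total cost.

A cheapest plan:
  B1–C2: 40 × 3 = 120
  B2–C2: 30 × 6 = 180
  B3–C2: 30 × 9 = 270
  B4–C1: 20 × 3 = 60
  B4–C2: 45 × 9 = 405
Total = 120 + 180 + 270 + 60 + 405 = 1035.

1035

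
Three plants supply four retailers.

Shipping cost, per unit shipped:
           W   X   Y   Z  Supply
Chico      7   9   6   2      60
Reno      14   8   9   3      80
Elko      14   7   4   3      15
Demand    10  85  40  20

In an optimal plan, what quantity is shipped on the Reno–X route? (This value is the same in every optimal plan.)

80

Optimal shipments:
  Chico→W: 10 units
  Chico→X: 5 units
  Chico→Y: 25 units
  Chico→Z: 20 units
  Reno→X: 80 units
  Elko→Y: 15 units
Total cost = 1005.
So Reno→X carries 80 units.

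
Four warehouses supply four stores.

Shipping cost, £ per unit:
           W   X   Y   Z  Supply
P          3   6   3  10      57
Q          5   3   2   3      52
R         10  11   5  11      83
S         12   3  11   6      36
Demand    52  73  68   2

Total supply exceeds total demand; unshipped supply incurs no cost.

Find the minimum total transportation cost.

672

A cheapest plan:
  P→W: 52 × £3 = £156
  P→Y: 5 × £3 = £15
  Q→X: 37 × £3 = £111
  Q→Y: 13 × £2 = £26
  Q→Z: 2 × £3 = £6
  R→Y: 50 × £5 = £250
  S→X: 36 × £3 = £108
Total = 156 + 15 + 111 + 26 + 6 + 250 + 108 = £672.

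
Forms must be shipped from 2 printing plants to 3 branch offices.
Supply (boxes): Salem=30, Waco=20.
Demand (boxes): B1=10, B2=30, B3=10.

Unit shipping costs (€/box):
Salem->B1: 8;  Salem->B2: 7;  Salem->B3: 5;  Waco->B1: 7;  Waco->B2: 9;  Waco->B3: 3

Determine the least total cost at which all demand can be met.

One minimum-cost allocation:
  Salem–B2: 30 × €7 = €210
  Waco–B1: 10 × €7 = €70
  Waco–B3: 10 × €3 = €30
Total = 210 + 70 + 30 = €310.
(Supply check: Salem ships 30; Waco ships 20.)

310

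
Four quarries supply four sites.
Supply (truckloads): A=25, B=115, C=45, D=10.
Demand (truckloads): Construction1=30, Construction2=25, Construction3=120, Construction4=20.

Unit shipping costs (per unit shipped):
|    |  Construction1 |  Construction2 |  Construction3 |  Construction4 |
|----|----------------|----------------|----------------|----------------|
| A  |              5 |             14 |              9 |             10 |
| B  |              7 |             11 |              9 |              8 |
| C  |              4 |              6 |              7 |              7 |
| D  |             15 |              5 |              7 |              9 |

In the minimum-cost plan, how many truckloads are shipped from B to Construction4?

Optimal shipments:
  A to Construction1: 25 × 5 = 125
  B to Construction3: 95 × 9 = 855
  B to Construction4: 20 × 8 = 160
  C to Construction1: 5 × 4 = 20
  C to Construction2: 15 × 6 = 90
  C to Construction3: 25 × 7 = 175
  D to Construction2: 10 × 5 = 50
Total cost = 1475.
So B→Construction4 carries 20 truckloads.

20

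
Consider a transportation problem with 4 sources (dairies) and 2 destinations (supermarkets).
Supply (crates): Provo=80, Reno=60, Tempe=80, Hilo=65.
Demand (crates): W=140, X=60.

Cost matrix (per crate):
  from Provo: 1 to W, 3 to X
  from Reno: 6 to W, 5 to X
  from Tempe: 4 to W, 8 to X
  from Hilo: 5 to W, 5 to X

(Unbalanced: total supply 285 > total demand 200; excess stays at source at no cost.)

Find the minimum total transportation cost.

One minimum-cost allocation:
  Provo->W: 80 × 1 = 80
  Reno->X: 60 × 5 = 300
  Tempe->W: 60 × 4 = 240
Total = 80 + 300 + 240 = 620.
(Supply check: Provo ships 80; Reno ships 60; Tempe ships 60; Hilo ships 0.)

620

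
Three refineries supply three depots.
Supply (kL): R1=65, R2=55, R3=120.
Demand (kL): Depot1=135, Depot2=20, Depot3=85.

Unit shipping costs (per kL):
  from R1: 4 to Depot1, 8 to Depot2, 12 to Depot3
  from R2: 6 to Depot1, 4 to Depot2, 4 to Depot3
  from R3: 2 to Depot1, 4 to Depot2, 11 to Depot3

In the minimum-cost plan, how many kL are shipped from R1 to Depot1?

Solving gives:
  R1 to Depot1: 35 × 4 = 140
  R1 to Depot3: 30 × 12 = 360
  R2 to Depot3: 55 × 4 = 220
  R3 to Depot1: 100 × 2 = 200
  R3 to Depot2: 20 × 4 = 80
Total cost = 1000.
So R1→Depot1 carries 35 kL.

35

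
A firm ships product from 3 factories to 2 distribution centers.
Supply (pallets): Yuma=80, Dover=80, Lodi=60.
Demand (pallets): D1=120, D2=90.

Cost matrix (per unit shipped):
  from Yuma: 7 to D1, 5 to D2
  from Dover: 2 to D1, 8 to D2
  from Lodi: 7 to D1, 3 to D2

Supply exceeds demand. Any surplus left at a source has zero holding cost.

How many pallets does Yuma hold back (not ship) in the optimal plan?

10

An optimal plan:
  Yuma to D1: 40 × 7 = 280
  Yuma to D2: 30 × 5 = 150
  Dover to D1: 80 × 2 = 160
  Lodi to D2: 60 × 3 = 180
Total cost = 770.
Yuma ships 70 of its 80, leaving 10.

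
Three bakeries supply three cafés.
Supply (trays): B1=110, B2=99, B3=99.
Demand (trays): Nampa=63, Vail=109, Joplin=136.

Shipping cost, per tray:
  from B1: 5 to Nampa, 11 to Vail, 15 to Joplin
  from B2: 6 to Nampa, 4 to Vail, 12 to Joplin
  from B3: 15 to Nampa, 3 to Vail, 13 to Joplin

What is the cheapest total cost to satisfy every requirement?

2425

One minimum-cost allocation:
  B1→Nampa: 63 × 5 = 315
  B1→Joplin: 47 × 15 = 705
  B2→Vail: 10 × 4 = 40
  B2→Joplin: 89 × 12 = 1068
  B3→Vail: 99 × 3 = 297
Total = 315 + 705 + 40 + 1068 + 297 = 2425.
(Supply check: B1 ships 110; B2 ships 99; B3 ships 99.)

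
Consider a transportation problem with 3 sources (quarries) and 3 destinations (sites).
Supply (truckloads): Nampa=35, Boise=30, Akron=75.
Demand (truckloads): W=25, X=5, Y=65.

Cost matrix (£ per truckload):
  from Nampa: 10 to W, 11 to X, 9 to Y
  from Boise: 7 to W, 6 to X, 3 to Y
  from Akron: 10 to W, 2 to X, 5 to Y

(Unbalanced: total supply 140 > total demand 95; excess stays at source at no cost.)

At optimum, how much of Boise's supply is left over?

0

An optimal plan:
  Boise to W: 25 × £7 = £175
  Boise to Y: 5 × £3 = £15
  Akron to X: 5 × £2 = £10
  Akron to Y: 60 × £5 = £300
Total cost = £500.
Boise ships 30 of its 30, leaving 0.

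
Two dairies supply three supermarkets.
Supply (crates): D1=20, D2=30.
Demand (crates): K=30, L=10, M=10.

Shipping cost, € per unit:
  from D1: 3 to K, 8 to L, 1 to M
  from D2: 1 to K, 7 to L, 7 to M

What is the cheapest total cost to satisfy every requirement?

Optimal allocation:
  D1 to L: 10 × €8 = €80
  D1 to M: 10 × €1 = €10
  D2 to K: 30 × €1 = €30
Total = 80 + 10 + 30 = €120.

120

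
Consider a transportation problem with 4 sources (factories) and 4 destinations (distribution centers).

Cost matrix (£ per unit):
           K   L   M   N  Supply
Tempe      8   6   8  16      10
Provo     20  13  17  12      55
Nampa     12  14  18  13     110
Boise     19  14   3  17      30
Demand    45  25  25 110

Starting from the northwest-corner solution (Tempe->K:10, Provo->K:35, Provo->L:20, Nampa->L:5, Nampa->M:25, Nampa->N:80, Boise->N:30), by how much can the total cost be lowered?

850

Current plan cost = 10·8 + 35·20 + 20·13 + 5·14 + 25·18 + 80·13 + 30·17 = £3110.
Optimal plan:
  Tempe–L: 10 pallets
  Provo–N: 55 pallets
  Nampa–K: 45 pallets
  Nampa–L: 10 pallets
  Nampa–N: 55 pallets
  Boise–L: 5 pallets
  Boise–M: 25 pallets
Optimal cost = £2260.
Saving = 3110 − 2260 = £850.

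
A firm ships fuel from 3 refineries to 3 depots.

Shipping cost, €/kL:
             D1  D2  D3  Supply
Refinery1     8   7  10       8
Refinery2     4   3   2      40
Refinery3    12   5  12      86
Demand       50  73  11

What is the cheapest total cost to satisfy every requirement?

723

A cheapest plan:
  Refinery1 to D1: 8 kL
  Refinery2 to D1: 29 kL
  Refinery2 to D3: 11 kL
  Refinery3 to D1: 13 kL
  Refinery3 to D2: 73 kL
Total cost = €723.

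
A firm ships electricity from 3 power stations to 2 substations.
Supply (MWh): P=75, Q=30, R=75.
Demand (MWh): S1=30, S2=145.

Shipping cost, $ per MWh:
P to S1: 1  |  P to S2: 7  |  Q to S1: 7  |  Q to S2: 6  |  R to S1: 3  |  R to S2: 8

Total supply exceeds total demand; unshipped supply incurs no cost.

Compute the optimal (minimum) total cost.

1085

A cheapest plan:
  P to S1: 30 × $1 = $30
  P to S2: 45 × $7 = $315
  Q to S2: 30 × $6 = $180
  R to S2: 70 × $8 = $560
Total = 30 + 315 + 180 + 560 = $1085.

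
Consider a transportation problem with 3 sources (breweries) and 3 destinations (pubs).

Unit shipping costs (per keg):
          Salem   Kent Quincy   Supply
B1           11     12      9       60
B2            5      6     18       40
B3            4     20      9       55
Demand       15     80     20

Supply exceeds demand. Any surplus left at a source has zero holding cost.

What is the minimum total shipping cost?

An optimal shipping plan:
  B1->Kent: 40 × 12 = 480
  B2->Kent: 40 × 6 = 240
  B3->Salem: 15 × 4 = 60
  B3->Quincy: 20 × 9 = 180
Total = 480 + 240 + 60 + 180 = 960.
(Supply check: B1 ships 40; B2 ships 40; B3 ships 35.)

960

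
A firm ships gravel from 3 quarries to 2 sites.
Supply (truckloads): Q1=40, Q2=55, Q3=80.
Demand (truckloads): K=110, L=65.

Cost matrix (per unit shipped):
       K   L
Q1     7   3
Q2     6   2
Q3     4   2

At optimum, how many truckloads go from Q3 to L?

The minimum-cost plan:
  Q1–K: 30 × 7 = 210
  Q1–L: 10 × 3 = 30
  Q2–L: 55 × 2 = 110
  Q3–K: 80 × 4 = 320
Total cost = 670.
The route Q3→L is not used.

0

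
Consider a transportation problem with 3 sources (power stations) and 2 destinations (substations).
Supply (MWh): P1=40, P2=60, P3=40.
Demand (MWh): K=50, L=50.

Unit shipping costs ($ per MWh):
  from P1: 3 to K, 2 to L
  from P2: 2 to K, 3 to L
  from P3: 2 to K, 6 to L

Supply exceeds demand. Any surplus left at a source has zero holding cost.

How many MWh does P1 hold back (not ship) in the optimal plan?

0

Minimum-cost shipments:
  P1 to L: 40 × $2 = $80
  P2 to K: 10 × $2 = $20
  P2 to L: 10 × $3 = $30
  P3 to K: 40 × $2 = $80
Total cost = $210.
P1 ships 40 of its 40, leaving 0.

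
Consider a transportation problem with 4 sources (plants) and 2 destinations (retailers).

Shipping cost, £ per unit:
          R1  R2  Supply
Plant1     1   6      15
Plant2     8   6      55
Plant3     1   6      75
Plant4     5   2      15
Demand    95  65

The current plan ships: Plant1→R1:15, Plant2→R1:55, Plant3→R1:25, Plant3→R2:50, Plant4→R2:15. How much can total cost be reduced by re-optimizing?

Current plan cost = 15·1 + 55·8 + 25·1 + 50·6 + 15·2 = £810.
Optimal plan:
  Plant1 to R1: 15 × £1 = £15
  Plant2 to R1: 5 × £8 = £40
  Plant2 to R2: 50 × £6 = £300
  Plant3 to R1: 75 × £1 = £75
  Plant4 to R2: 15 × £2 = £30
Optimal cost = £460.
Saving = 810 − 460 = £350.

350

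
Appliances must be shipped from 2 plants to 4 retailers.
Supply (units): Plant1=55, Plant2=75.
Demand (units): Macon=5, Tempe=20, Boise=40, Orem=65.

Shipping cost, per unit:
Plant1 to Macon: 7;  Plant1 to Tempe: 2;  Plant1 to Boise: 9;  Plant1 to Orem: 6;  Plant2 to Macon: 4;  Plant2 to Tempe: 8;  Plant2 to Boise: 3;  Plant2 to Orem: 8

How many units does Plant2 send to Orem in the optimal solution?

30

Solving gives:
  Plant1→Tempe: 20 units
  Plant1→Orem: 35 units
  Plant2→Macon: 5 units
  Plant2→Boise: 40 units
  Plant2→Orem: 30 units
Total cost = 630.
So Plant2→Orem carries 30 units.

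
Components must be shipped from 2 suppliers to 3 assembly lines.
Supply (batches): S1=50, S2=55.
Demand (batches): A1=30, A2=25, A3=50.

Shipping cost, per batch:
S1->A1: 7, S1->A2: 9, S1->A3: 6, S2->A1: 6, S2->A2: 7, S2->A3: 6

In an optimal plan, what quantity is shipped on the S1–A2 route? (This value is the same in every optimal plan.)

0

The minimum-cost plan:
  S1–A3: 50 × 6 = 300
  S2–A1: 30 × 6 = 180
  S2–A2: 25 × 7 = 175
Total cost = 655.
The route S1→A2 is not used.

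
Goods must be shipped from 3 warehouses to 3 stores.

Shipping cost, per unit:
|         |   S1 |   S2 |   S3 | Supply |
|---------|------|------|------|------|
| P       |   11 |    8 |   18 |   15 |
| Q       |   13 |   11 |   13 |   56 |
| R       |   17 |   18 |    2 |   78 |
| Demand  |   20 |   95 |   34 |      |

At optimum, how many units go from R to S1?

20

Solving gives:
  P–S2: 15 × 8 = 120
  Q–S2: 56 × 11 = 616
  R–S1: 20 × 17 = 340
  R–S2: 24 × 18 = 432
  R–S3: 34 × 2 = 68
Total cost = 1576.
So R→S1 carries 20 units.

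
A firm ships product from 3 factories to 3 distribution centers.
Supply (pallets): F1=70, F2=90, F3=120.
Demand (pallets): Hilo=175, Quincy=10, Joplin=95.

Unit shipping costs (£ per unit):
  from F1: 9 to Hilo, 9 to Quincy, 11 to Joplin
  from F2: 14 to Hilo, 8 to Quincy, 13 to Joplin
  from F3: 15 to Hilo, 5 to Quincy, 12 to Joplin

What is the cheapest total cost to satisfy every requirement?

An optimal shipping plan:
  F1–Hilo: 70 × £9 = £630
  F2–Hilo: 90 × £14 = £1260
  F3–Hilo: 15 × £15 = £225
  F3–Quincy: 10 × £5 = £50
  F3–Joplin: 95 × £12 = £1140
Total = 630 + 1260 + 225 + 50 + 1140 = £3305.

3305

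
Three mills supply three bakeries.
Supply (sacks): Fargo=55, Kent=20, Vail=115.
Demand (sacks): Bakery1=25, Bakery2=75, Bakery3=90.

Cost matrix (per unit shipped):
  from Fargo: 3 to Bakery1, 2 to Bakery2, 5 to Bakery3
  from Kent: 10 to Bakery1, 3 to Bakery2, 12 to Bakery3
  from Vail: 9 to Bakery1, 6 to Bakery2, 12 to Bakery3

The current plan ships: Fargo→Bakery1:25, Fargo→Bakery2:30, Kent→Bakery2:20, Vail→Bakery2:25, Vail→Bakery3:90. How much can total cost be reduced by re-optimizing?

Current plan cost = 25·3 + 30·2 + 20·3 + 25·6 + 90·12 = 1425.
Optimal plan:
  Fargo to Bakery3: 55 × 5 = 275
  Kent to Bakery2: 20 × 3 = 60
  Vail to Bakery1: 25 × 9 = 225
  Vail to Bakery2: 55 × 6 = 330
  Vail to Bakery3: 35 × 12 = 420
Optimal cost = 1310.
Saving = 1425 − 1310 = 115.

115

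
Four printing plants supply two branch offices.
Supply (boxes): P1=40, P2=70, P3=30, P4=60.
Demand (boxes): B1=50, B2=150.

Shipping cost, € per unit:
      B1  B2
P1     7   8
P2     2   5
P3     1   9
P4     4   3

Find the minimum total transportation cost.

A cheapest plan:
  P1->B2: 40 × €8 = €320
  P2->B1: 20 × €2 = €40
  P2->B2: 50 × €5 = €250
  P3->B1: 30 × €1 = €30
  P4->B2: 60 × €3 = €180
Total = 320 + 40 + 250 + 30 + 180 = €820.
(Supply check: P1 ships 40; P2 ships 70; P3 ships 30; P4 ships 60.)

820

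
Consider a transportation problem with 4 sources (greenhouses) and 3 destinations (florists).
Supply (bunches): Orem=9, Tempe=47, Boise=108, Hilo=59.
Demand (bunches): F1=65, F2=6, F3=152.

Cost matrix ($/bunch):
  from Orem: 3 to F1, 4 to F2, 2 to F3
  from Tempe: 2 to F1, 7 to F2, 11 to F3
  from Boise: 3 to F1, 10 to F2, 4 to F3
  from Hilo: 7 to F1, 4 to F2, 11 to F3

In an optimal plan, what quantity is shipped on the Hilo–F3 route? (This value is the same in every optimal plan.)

The minimum-cost plan:
  Orem→F3: 9 × $2 = $18
  Tempe→F1: 47 × $2 = $94
  Boise→F3: 108 × $4 = $432
  Hilo→F1: 18 × $7 = $126
  Hilo→F2: 6 × $4 = $24
  Hilo→F3: 35 × $11 = $385
Total cost = $1079.
So Hilo→F3 carries 35 bunches.

35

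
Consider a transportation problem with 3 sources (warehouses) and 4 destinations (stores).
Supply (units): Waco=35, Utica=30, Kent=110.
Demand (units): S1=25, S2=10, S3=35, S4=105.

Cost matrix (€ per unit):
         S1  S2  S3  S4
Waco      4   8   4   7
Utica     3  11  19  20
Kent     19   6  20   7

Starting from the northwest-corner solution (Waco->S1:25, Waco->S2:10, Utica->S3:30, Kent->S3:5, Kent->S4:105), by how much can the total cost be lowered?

Current plan cost = 25·4 + 10·8 + 30·19 + 5·20 + 105·7 = €1585.
Optimal plan:
  Waco→S3: 35 units
  Utica→S1: 25 units
  Utica→S2: 5 units
  Kent→S2: 5 units
  Kent→S4: 105 units
Optimal cost = €1035.
Saving = 1585 − 1035 = €550.

550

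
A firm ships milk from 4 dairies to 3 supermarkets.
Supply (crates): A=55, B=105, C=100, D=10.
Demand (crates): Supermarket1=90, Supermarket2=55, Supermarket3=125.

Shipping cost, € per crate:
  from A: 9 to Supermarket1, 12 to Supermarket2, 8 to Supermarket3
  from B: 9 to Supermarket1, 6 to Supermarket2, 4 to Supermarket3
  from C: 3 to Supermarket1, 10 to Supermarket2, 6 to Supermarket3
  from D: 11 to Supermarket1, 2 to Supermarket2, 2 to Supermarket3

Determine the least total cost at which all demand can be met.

1300

One minimum-cost allocation:
  A->Supermarket3: 55 crates
  B->Supermarket2: 45 crates
  B->Supermarket3: 60 crates
  C->Supermarket1: 90 crates
  C->Supermarket3: 10 crates
  D->Supermarket2: 10 crates
Total cost = €1300.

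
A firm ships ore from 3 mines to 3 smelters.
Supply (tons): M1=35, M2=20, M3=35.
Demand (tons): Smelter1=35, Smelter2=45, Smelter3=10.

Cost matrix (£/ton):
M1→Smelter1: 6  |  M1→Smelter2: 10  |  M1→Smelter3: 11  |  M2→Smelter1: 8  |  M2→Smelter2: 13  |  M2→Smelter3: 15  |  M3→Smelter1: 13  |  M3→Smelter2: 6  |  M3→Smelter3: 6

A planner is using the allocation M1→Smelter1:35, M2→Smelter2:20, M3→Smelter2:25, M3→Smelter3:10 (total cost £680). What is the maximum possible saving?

20

Current plan cost = 35·6 + 20·13 + 25·6 + 10·6 = £680.
Optimal plan:
  M1->Smelter1: 15 × £6 = £90
  M1->Smelter2: 20 × £10 = £200
  M2->Smelter1: 20 × £8 = £160
  M3->Smelter2: 25 × £6 = £150
  M3->Smelter3: 10 × £6 = £60
Optimal cost = £660.
Saving = 680 − 660 = £20.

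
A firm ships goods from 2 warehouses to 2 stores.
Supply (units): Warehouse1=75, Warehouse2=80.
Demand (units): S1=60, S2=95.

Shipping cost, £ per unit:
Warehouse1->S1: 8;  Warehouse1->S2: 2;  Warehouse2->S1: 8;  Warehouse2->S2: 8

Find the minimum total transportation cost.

790

One minimum-cost allocation:
  Warehouse1–S2: 75 × £2 = £150
  Warehouse2–S1: 60 × £8 = £480
  Warehouse2–S2: 20 × £8 = £160
Total = 150 + 480 + 160 = £790.
(Supply check: Warehouse1 ships 75; Warehouse2 ships 80.)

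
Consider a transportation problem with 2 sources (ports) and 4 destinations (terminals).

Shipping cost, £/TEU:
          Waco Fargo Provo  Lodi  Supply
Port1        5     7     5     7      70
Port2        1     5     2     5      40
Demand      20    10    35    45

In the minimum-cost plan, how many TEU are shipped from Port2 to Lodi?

The minimum-cost plan:
  Port1->Fargo: 10 TEU
  Port1->Provo: 15 TEU
  Port1->Lodi: 45 TEU
  Port2->Waco: 20 TEU
  Port2->Provo: 20 TEU
Total cost = £520.
The route Port2→Lodi is not used.

0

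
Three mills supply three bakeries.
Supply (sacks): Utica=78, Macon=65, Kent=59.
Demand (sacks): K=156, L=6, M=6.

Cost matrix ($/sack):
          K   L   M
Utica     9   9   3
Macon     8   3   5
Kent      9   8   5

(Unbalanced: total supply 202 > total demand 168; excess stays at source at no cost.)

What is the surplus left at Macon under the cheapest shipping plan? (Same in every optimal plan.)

An optimal plan:
  Utica→K: 38 sacks
  Utica→M: 6 sacks
  Macon→K: 59 sacks
  Macon→L: 6 sacks
  Kent→K: 59 sacks
Total cost = $1381.
Macon ships 65 of its 65, leaving 0.

0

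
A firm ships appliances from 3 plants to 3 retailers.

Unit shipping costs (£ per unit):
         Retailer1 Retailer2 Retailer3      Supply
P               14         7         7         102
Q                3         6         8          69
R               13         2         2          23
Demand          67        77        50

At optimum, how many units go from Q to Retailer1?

67

The minimum-cost plan:
  P–Retailer2: 52 × £7 = £364
  P–Retailer3: 50 × £7 = £350
  Q–Retailer1: 67 × £3 = £201
  Q–Retailer2: 2 × £6 = £12
  R–Retailer2: 23 × £2 = £46
Total cost = £973.
So Q→Retailer1 carries 67 units.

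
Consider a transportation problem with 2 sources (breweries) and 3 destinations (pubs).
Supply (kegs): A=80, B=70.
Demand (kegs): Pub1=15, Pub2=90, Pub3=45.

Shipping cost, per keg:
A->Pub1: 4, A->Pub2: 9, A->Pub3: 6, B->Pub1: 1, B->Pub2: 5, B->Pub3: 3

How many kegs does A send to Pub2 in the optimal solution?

Solving gives:
  A→Pub1: 15 × 4 = 60
  A→Pub2: 20 × 9 = 180
  A→Pub3: 45 × 6 = 270
  B→Pub2: 70 × 5 = 350
Total cost = 860.
So A→Pub2 carries 20 kegs.

20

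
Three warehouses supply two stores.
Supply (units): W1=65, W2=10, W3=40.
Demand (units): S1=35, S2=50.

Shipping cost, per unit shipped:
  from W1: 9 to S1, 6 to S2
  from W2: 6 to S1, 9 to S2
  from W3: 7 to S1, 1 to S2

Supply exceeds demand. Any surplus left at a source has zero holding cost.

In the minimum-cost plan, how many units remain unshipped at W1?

30

Minimum-cost shipments:
  W1->S1: 25 × 9 = 225
  W1->S2: 10 × 6 = 60
  W2->S1: 10 × 6 = 60
  W3->S2: 40 × 1 = 40
Total cost = 385.
W1 ships 35 of its 65, leaving 30.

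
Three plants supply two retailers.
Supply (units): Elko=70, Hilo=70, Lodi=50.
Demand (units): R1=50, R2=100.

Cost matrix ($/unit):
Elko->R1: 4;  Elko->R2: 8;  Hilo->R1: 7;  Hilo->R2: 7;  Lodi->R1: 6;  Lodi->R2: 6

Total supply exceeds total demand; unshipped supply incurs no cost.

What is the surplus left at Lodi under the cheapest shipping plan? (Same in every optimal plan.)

0

Minimum-cost shipments:
  Elko–R1: 50 units
  Hilo–R2: 50 units
  Lodi–R2: 50 units
Total cost = $850.
Lodi ships 50 of its 50, leaving 0.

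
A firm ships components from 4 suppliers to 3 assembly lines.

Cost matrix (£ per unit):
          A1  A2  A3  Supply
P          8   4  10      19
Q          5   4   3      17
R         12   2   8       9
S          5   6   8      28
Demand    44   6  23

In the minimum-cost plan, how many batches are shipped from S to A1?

28

Solving gives:
  P→A1: 16 × £8 = £128
  P→A2: 3 × £4 = £12
  Q→A3: 17 × £3 = £51
  R→A2: 3 × £2 = £6
  R→A3: 6 × £8 = £48
  S→A1: 28 × £5 = £140
Total cost = £385.
So S→A1 carries 28 batches.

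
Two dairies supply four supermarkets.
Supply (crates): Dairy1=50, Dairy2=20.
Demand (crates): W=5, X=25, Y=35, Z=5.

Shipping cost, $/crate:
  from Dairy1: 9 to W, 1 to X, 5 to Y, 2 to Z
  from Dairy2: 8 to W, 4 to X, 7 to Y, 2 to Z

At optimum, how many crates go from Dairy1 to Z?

Solving gives:
  Dairy1→X: 25 × $1 = $25
  Dairy1→Y: 25 × $5 = $125
  Dairy2→W: 5 × $8 = $40
  Dairy2→Y: 10 × $7 = $70
  Dairy2→Z: 5 × $2 = $10
Total cost = $270.
The route Dairy1→Z is not used.

0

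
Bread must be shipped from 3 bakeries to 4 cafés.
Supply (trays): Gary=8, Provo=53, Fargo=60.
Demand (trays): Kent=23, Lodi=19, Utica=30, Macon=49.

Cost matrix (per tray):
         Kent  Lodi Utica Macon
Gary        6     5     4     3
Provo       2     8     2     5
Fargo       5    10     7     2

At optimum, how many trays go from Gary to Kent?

0

Optimal shipments:
  Gary->Lodi: 8 × 5 = 40
  Provo->Kent: 23 × 2 = 46
  Provo->Utica: 30 × 2 = 60
  Fargo->Lodi: 11 × 10 = 110
  Fargo->Macon: 49 × 2 = 98
Total cost = 354.
The route Gary→Kent is not used.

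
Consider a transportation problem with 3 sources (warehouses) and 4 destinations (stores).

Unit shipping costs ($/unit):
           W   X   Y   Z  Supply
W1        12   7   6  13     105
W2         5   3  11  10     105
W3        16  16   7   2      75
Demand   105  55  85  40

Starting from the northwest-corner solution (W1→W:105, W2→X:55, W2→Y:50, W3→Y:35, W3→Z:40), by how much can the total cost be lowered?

Current plan cost = 105·12 + 55·3 + 50·11 + 35·7 + 40·2 = $2300.
Optimal plan:
  W1→X: 55 × $7 = $385
  W1→Y: 50 × $6 = $300
  W2→W: 105 × $5 = $525
  W3→Y: 35 × $7 = $245
  W3→Z: 40 × $2 = $80
Optimal cost = $1535.
Saving = 2300 − 1535 = $765.

765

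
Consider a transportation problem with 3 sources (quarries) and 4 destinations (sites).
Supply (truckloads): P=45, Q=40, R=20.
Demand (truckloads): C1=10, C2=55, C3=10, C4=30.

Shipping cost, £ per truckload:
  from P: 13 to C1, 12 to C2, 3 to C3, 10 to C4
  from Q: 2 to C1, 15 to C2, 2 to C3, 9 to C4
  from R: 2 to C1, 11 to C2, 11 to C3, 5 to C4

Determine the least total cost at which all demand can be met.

An optimal shipping plan:
  P–C2: 45 × £12 = £540
  Q–C1: 10 × £2 = £20
  Q–C2: 10 × £15 = £150
  Q–C3: 10 × £2 = £20
  Q–C4: 10 × £9 = £90
  R–C4: 20 × £5 = £100
Total = 540 + 20 + 150 + 20 + 90 + 100 = £920.

920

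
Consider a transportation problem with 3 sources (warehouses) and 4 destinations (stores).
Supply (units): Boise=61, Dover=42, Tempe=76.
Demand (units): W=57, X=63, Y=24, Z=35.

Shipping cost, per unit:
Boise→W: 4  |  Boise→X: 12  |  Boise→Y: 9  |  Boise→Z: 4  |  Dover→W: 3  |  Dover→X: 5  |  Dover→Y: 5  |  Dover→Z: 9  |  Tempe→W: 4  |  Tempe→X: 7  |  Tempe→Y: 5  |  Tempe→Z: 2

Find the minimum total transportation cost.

783

A cheapest plan:
  Boise->W: 57 units
  Boise->Z: 4 units
  Dover->X: 42 units
  Tempe->X: 21 units
  Tempe->Y: 24 units
  Tempe->Z: 31 units
Total cost = 783.
(Supply check: Boise ships 61; Dover ships 42; Tempe ships 76.)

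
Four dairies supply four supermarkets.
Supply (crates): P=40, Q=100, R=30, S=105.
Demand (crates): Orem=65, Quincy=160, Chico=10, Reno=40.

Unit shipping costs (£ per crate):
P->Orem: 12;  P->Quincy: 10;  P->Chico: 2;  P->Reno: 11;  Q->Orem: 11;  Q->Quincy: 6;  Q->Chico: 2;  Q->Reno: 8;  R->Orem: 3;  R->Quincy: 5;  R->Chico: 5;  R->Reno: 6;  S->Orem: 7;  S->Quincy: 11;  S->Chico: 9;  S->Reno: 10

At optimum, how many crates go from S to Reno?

The minimum-cost plan:
  P to Quincy: 30 × £10 = £300
  P to Chico: 10 × £2 = £20
  Q to Quincy: 100 × £6 = £600
  R to Quincy: 30 × £5 = £150
  S to Orem: 65 × £7 = £455
  S to Reno: 40 × £10 = £400
Total cost = £1925.
So S→Reno carries 40 crates.

40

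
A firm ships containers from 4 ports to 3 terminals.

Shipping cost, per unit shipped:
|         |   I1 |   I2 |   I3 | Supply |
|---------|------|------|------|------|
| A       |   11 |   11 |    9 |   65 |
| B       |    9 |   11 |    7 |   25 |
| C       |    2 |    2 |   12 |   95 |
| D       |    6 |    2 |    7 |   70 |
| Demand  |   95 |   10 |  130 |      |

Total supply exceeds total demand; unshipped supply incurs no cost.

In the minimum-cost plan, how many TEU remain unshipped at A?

An optimal plan:
  A→I3: 45 × 9 = 405
  B→I3: 25 × 7 = 175
  C→I1: 95 × 2 = 190
  D→I2: 10 × 2 = 20
  D→I3: 60 × 7 = 420
Total cost = 1210.
A ships 45 of its 65, leaving 20.

20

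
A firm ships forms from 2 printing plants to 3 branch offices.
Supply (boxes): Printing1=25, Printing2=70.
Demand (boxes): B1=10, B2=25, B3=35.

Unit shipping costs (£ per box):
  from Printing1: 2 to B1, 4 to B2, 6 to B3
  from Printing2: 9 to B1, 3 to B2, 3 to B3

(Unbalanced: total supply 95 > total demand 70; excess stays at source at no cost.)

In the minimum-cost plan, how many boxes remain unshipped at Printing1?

Minimum-cost shipments:
  Printing1→B1: 10 × £2 = £20
  Printing2→B2: 25 × £3 = £75
  Printing2→B3: 35 × £3 = £105
Total cost = £200.
Printing1 ships 10 of its 25, leaving 15.

15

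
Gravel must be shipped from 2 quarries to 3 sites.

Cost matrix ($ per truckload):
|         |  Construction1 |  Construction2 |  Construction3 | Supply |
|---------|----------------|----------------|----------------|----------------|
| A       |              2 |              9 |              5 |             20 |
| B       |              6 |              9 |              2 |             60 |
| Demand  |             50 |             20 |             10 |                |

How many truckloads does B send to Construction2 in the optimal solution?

The minimum-cost plan:
  A–Construction1: 20 × $2 = $40
  B–Construction1: 30 × $6 = $180
  B–Construction2: 20 × $9 = $180
  B–Construction3: 10 × $2 = $20
Total cost = $420.
So B→Construction2 carries 20 truckloads.

20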